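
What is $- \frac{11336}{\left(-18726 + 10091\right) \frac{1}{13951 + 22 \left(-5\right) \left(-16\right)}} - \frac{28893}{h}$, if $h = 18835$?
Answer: $\frac{670852410021}{32528045} \approx 20624.0$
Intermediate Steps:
$- \frac{11336}{\left(-18726 + 10091\right) \frac{1}{13951 + 22 \left(-5\right) \left(-16\right)}} - \frac{28893}{h} = - \frac{11336}{\left(-18726 + 10091\right) \frac{1}{13951 + 22 \left(-5\right) \left(-16\right)}} - \frac{28893}{18835} = - \frac{11336}{\left(-8635\right) \frac{1}{13951 - -1760}} - \frac{28893}{18835} = - \frac{11336}{\left(-8635\right) \frac{1}{13951 + 1760}} - \frac{28893}{18835} = - \frac{11336}{\left(-8635\right) \frac{1}{15711}} - \frac{28893}{18835} = - \frac{11336}{- \frac{8635}{15711}} - \frac{28893}{18835} = \left(-11336\right) \left(- \frac{15711}{8635}\right) - \frac{28893}{18835} = \frac{178099896}{8635} - \frac{28893}{18835} = \frac{670852410021}{32528045}$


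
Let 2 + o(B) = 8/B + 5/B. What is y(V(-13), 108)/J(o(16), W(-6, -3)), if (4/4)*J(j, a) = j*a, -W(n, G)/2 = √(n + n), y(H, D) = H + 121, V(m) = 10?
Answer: -524*I*√3/57 ≈ -15.923*I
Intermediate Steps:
y(H, D) = 121 + H
W(n, G) = -2*√2*√n (W(n, G) = -2*√(n + n) = -2*√2*√n)
o(B) = -2 + 13/B (o(B) = -2 + (8/B + 5/B) = -2 + 13/B)
J(j, a) = a*j (J(j, a) = j*a = a*j)
y(V(-13), 108)/J(o(16), W(-6, -3)) = (121 + 10)/(((-2*√2*√(-6))*(-2 + 13/16))) = 131/(((-2*√2*I*√6)*(-2 + 13*(1/16)))) = 131/(((-4*I*√3)*(-2 + 13/16))) = 131/((-4*I*√3*(-19/16))) = 131/((19*I*√3/4)) = 131*(-4*I*√3/57) = -524*I*√3/57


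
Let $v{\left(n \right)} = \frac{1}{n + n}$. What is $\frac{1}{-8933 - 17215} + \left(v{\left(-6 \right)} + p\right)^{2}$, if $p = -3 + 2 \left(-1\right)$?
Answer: $\frac{8108047}{313776} \approx 25.84$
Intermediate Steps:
$p = -5$ ($p = -3 - 2 = -5$)
$v{\left(n \right)} = \frac{1}{2 n}$
$\frac{1}{-8933 - 17215} + \left(v{\left(-6 \right)} + p\right)^{2} = \frac{1}{-8933 - 17215} + \left(\frac{1}{2 \left(-6\right)} - 5\right)^{2} = \frac{1}{-26148} + \left(\frac{1}{2} \left(- \frac{1}{6}\right) - 5\right)^{2} = - \frac{1}{26148} + \left(- \frac{1}{12} - 5\right)^{2} = - \frac{1}{26148} + \left(- \frac{61}{12}\right)^{2} = - \frac{1}{26148} + \frac{3721}{144} = \frac{8108047}{313776}$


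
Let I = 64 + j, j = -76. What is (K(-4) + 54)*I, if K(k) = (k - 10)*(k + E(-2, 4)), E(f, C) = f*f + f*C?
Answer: -1992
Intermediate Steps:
E(f, C) = f² + C*f
I = -12 (I = 64 - 76 = -12)
K(k) = (-10 + k)*(-4 + k) (K(k) = (k - 10)*(k - 2*(4 - 2)) = (-10 + k)*(k - 2*2) = (-10 + k)*(k - 4) = (-10 + k)*(-4 + k))
(K(-4) + 54)*I = ((40 + (-4)² - 14*(-4)) + 54)*(-12) = ((40 + 16 + 56) + 54)*(-12) = (112 + 54)*(-12) = 166*(-12) = -1992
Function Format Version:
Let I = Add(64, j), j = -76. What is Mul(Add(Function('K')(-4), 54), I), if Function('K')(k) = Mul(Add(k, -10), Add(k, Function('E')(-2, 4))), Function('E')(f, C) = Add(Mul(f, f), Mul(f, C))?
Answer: -1992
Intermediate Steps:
Function('E')(f, C) = Add(Pow(f, 2), Mul(C, f))
I = -12 (I = Add(64, -76) = -12)
Function('K')(k) = Mul(Add(-10, k), Add(-4, k)) (Function('K')(k) = Mul(Add(k, -10), Add(k, Mul(-2, Add(4, -2)))) = Mul(Add(-10, k), Add(k, Mul(-2, 2))) = Mul(Add(-10, k), Add(k, -4)) = Mul(Add(-10, k), Add(-4, k)))
Mul(Add(Function('K')(-4), 54), I) = Mul(Add(Add(40, Pow(-4, 2), Mul(-14, -4)), 54), -12) = Mul(Add(Add(40, 16, 56), 54), -12) = Mul(Add(112, 54), -12) = Mul(166, -12) = -1992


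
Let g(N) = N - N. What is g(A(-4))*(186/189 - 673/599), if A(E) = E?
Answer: 0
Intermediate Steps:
g(N) = 0
g(A(-4))*(186/189 - 673/599) = 0*(186/189 - 673/599) = 0*(186*(1/189) - 673*1/599) = 0*(62/63 - 673/599) = 0*(-5261/37737) = 0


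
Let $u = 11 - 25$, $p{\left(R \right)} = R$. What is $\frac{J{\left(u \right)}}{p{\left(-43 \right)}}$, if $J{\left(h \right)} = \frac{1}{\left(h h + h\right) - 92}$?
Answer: $- \frac{1}{3870} \approx -0.0002584$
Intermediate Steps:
$u = -14$
$J{\left(h \right)} = \frac{1}{-92 + h + h^{2}}$ ($J{\left(h \right)} = \frac{1}{\left(h^{2} + h\right) - 92} = \frac{1}{\left(h + h^{2}\right) - 92} = \frac{1}{-92 + h + h^{2}}$)
$\frac{J{\left(u \right)}}{p{\left(-43 \right)}} = \frac{1}{\left(-92 - 14 + \left(-14\right)^{2}\right) \left(-43\right)} = \frac{1}{-92 - 14 + 196} \left(- \frac{1}{43}\right) = \frac{1}{90} \left(- \frac{1}{43}\right) = - \frac{1}{3870}$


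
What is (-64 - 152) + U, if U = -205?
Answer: -421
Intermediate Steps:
(-64 - 152) + U = (-64 - 152) - 205 = -216 - 205 = -421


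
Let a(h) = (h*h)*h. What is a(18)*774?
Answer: 4513968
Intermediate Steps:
a(h) = h**3 (a(h) = h**2*h = h**3)
a(18)*774 = 18**3*774 = 5832*774 = 4513968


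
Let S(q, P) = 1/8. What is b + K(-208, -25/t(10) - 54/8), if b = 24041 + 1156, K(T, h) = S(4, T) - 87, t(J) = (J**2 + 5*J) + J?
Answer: 200881/8 ≈ 25110.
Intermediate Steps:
t(J) = J**2 + 6*J
S(q, P) = 1/8
K(T, h) = -695/8 (K(T, h) = 1/8 - 87 = -695/8)
b = 25197
b + K(-208, -25/t(10) - 54/8) = 25197 - 695/8 = 200881/8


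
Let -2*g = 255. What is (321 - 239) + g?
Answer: -91/2 ≈ -45.500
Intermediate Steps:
g = -255/2 (g = -1/2*255 = -255/2 ≈ -127.50)
(321 - 239) + g = (321 - 239) - 255/2 = 82 - 255/2 = -91/2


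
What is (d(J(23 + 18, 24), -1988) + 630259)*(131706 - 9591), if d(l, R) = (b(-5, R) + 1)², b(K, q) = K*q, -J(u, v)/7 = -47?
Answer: 12144793460100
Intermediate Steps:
J(u, v) = 329 (J(u, v) = -7*(-47) = 329)
d(l, R) = (1 - 5*R)² (d(l, R) = (-5*R + 1)² = (1 - 5*R)²)
(d(J(23 + 18, 24), -1988) + 630259)*(131706 - 9591) = ((-1 + 5*(-1988))² + 630259)*(131706 - 9591) = ((-1 - 9940)² + 630259)*122115 = ((-9941)² + 630259)*122115 = (98823481 + 630259)*122115 = 99453740*122115 = 12144793460100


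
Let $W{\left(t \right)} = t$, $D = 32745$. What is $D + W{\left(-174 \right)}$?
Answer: $32571$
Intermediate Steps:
$D + W{\left(-174 \right)} = 32745 - 174 = 32571$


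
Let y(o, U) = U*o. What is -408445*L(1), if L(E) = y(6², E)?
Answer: -14704020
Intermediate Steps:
L(E) = 36*E (L(E) = E*6² = E*36 = 36*E)
-408445*L(1) = -14704020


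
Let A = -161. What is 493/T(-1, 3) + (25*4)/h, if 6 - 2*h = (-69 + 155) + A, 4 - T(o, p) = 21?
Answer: -2149/81 ≈ -26.531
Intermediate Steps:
T(o, p) = -17 (T(o, p) = 4 - 1*21 = 4 - 21 = -17)
h = 81/2 (h = 3 - ((-69 + 155) - 161)/2 = 3 - (86 - 161)/2 = 3 - ½*(-75) = 3 + 75/2 = 81/2 ≈ 40.500)
493/T(-1, 3) + (25*4)/h = 493/(-17) + (25*4)/(81/2) = 493*(-1/17) + 100*(2/81) = -29 + 200/81 = -2149/81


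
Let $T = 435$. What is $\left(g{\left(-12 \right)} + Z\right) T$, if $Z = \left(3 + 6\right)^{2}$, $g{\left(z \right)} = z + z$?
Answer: $24795$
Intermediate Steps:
$g{\left(z \right)} = 2 z$
$Z = 81$ ($Z = 9^{2} = 81$)
$\left(g{\left(-12 \right)} + Z\right) T = \left(2 \left(-12\right) + 81\right) 435 = \left(-24 + 81\right) 435 = 57 \cdot 435 = 24795$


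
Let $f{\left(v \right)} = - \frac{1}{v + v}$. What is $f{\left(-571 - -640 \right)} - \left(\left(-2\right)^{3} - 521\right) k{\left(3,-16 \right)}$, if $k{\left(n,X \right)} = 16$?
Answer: $\frac{1168031}{138} \approx 8464.0$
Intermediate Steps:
$f{\left(v \right)} = - \frac{1}{2 v}$
$f{\left(-571 - -640 \right)} - \left(\left(-2\right)^{3} - 521\right) k{\left(3,-16 \right)} = - \frac{1}{2 \left(-571 - -640\right)} - \left(\left(-2\right)^{3} - 521\right) 16 = - \frac{1}{2 \left(-571 + 640\right)} - \left(-8 - 521\right) 16 = - \frac{1}{2 \cdot 69} - \left(-529\right) 16 = \left(- \frac{1}{2}\right) \frac{1}{69} - -8464 = - \frac{1}{138} + 8464 = \frac{1168031}{138}$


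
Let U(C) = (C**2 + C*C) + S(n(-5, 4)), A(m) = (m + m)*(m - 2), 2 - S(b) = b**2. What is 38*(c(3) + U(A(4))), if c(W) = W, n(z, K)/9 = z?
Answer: -57304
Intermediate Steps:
n(z, K) = 9*z
S(b) = 2 - b**2
A(m) = 2*m*(-2 + m) (A(m) = (2*m)*(-2 + m) = 2*m*(-2 + m))
U(C) = -2023 + 2*C**2 (U(C) = (C**2 + C*C) + (2 - (9*(-5))**2) = (C**2 + C**2) + (2 - 1*(-45)**2) = 2*C**2 + (2 - 1*2025) = 2*C**2 + (2 - 2025) = 2*C**2 - 2023 = -2023 + 2*C**2)
38*(c(3) + U(A(4))) = 38*(3 + (-2023 + 2*(2*4*(-2 + 4))**2)) = 38*(3 + (-2023 + 2*(2*4*2)**2)) = 38*(3 + (-2023 + 2*16**2)) = 38*(3 + (-2023 + 2*256)) = 38*(3 + (-2023 + 512)) = 38*(3 - 1511) = 38*(-1508) = -57304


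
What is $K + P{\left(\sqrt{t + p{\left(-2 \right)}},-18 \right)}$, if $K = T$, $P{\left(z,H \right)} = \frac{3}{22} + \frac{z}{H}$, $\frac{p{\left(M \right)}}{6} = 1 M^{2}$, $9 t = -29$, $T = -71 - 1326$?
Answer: $- \frac{30731}{22} - \frac{\sqrt{187}}{54} \approx -1397.1$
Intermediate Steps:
$T = -1397$
$t = - \frac{29}{9}$ ($t = \frac{1}{9} \left(-29\right) = - \frac{29}{9} \approx -3.2222$)
$p{\left(M \right)} = 6 M^{2}$ ($p{\left(M \right)} = 6 \cdot 1 M^{2} = 6 M^{2}$)
$P{\left(z,H \right)} = \frac{3}{22} + \frac{z}{H}$ ($P{\left(z,H \right)} = 3 \cdot \frac{1}{22} + \frac{z}{H} = \frac{3}{22} + \frac{z}{H}$)
$K = -1397$
$K + P{\left(\sqrt{t + p{\left(-2 \right)}},-18 \right)} = -1397 + \left(\frac{3}{22} + \frac{\sqrt{- \frac{29}{9} + 6 \left(-2\right)^{2}}}{-18}\right) = -1397 + \left(\frac{3}{22} + \sqrt{- \frac{29}{9} + 6 \cdot 4} \left(- \frac{1}{18}\right)\right) = -1397 + \left(\frac{3}{22} + \sqrt{- \frac{29}{9} + 24} \left(- \frac{1}{18}\right)\right) = -1397 + \left(\frac{3}{22} + \sqrt{\frac{187}{9}} \left(- \frac{1}{18}\right)\right) = -1397 + \left(\frac{3}{22} + \frac{\sqrt{187}}{3} \left(- \frac{1}{18}\right)\right) = -1397 + \left(\frac{3}{22} - \frac{\sqrt{187}}{54}\right) = - \frac{30731}{22} - \frac{\sqrt{187}}{54}$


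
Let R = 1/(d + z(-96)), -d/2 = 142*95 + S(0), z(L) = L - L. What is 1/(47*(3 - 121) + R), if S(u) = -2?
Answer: -26976/149608897 ≈ -0.00018031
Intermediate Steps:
z(L) = 0
d = -26976 (d = -2*(142*95 - 2) = -2*(13490 - 2) = -2*13488 = -26976)
R = -1/26976 (R = 1/(-26976 + 0) = 1/(-26976) = -1/26976 ≈ -3.7070e-5)
1/(47*(3 - 121) + R) = 1/(47*(3 - 121) - 1/26976) = 1/(47*(-118) - 1/26976) = 1/(-5546 - 1/26976) = 1/(-149608897/26976) = -26976/149608897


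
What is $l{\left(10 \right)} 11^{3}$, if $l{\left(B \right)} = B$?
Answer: $13310$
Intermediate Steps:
$l{\left(10 \right)} 11^{3} = 10 \cdot 11^{3} = 10 \cdot 1331 = 13310$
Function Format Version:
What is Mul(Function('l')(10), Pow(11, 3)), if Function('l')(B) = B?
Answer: 13310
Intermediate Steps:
Mul(Function('l')(10), Pow(11, 3)) = Mul(10, Pow(11, 3)) = Mul(10, 1331) = 13310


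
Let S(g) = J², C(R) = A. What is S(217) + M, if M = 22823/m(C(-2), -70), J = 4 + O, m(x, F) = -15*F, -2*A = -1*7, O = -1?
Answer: 32273/1050 ≈ 30.736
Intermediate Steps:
A = 7/2 (A = -(-1)*7/2 = -½*(-7) = 7/2 ≈ 3.5000)
C(R) = 7/2
J = 3 (J = 4 - 1 = 3)
S(g) = 9 (S(g) = 3² = 9)
M = 22823/1050 (M = 22823/((-15*(-70))) = 22823/1050 ≈ 21.736)
S(217) + M = 9 + 22823/1050 = 32273/1050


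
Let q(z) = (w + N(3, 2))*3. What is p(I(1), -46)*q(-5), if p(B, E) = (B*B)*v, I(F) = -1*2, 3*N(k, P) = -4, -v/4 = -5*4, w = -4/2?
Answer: -3200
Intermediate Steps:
w = -2 (w = -4*½ = -2)
v = 80 (v = -(-20)*4 = -4*(-20) = 80)
N(k, P) = -4/3 (N(k, P) = (⅓)*(-4) = -4/3)
I(F) = -2
p(B, E) = 80*B² (p(B, E) = (B*B)*80 = B²*80 = 80*B²)
q(z) = -10 (q(z) = (-2 - 4/3)*3 = -10/3*3 = -10)
p(I(1), -46)*q(-5) = (80*(-2)²)*(-10) = (80*4)*(-10) = 320*(-10) = -3200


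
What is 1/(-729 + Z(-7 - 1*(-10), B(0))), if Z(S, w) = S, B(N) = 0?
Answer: -1/726 ≈ -0.0013774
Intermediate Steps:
1/(-729 + Z(-7 - 1*(-10), B(0))) = 1/(-729 + (-7 - 1*(-10))) = 1/(-729 + (-7 + 10)) = 1/(-729 + 3) = 1/(-726) = -1/726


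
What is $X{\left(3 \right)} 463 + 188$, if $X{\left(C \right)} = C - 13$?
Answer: $-4442$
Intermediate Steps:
$X{\left(C \right)} = -13 + C$
$X{\left(3 \right)} 463 + 188 = \left(-13 + 3\right) 463 + 188 = \left(-10\right) 463 + 188 = -4630 + 188 = -4442$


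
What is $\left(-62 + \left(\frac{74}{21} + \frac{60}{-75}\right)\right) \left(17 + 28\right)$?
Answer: $- \frac{18672}{7} \approx -2667.4$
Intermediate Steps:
$\left(-62 + \left(\frac{74}{21} + \frac{60}{-75}\right)\right) \left(17 + 28\right) = \left(-62 + \left(74 \cdot \frac{1}{21} + 60 \left(- \frac{1}{75}\right)\right)\right) 45 = \left(-62 + \left(\frac{74}{21} - \frac{4}{5}\right)\right) 45 = \left(-62 + \frac{286}{105}\right) 45 = \left(- \frac{6224}{105}\right) 45 = - \frac{18672}{7}$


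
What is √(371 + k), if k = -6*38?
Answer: √143 ≈ 11.958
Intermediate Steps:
k = -228
√(371 + k) = √(371 - 228) = √143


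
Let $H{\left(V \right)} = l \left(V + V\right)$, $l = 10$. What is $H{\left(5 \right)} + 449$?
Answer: $549$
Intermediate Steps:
$H{\left(V \right)} = 20 V$ ($H{\left(V \right)} = 10 \left(V + V\right) = 10 \cdot 2 V = 20 V$)
$H{\left(5 \right)} + 449 = 20 \cdot 5 + 449 = 100 + 449 = 549$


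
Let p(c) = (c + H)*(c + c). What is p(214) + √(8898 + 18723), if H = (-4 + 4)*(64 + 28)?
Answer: 91592 + 9*√341 ≈ 91758.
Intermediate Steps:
H = 0 (H = 0*92 = 0)
p(c) = 2*c² (p(c) = (c + 0)*(c + c) = c*(2*c) = 2*c²)
p(214) + √(8898 + 18723) = 2*214² + √(8898 + 18723) = 2*45796 + √27621 = 91592 + 9*√341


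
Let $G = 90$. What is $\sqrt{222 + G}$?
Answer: $2 \sqrt{78} \approx 17.664$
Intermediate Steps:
$\sqrt{222 + G} = \sqrt{222 + 90} = \sqrt{312} = 2 \sqrt{78}$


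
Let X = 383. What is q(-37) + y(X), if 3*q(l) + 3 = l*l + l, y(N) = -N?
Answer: 60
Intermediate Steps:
q(l) = -1 + l/3 + l²/3 (q(l) = -1 + (l*l + l)/3 = -1 + (l² + l)/3 = -1 + (l + l²)/3 = -1 + (l/3 + l²/3) = -1 + l/3 + l²/3)
q(-37) + y(X) = (-1 + (⅓)*(-37) + (⅓)*(-37)²) - 1*383 = (-1 - 37/3 + (⅓)*1369) - 383 = (-1 - 37/3 + 1369/3) - 383 = 443 - 383 = 60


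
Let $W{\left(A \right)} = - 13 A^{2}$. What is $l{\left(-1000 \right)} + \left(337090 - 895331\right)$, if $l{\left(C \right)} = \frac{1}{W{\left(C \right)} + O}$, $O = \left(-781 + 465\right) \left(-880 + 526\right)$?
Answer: $- \frac{7194685928777}{12888136} \approx -5.5824 \cdot 10^{5}$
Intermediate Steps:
$O = 111864$ ($O = \left(-316\right) \left(-354\right) = 111864$)
$l{\left(C \right)} = \frac{1}{111864 - 13 C^{2}}$ ($l{\left(C \right)} = \frac{1}{- 13 C^{2} + 111864} = \frac{1}{111864 - 13 C^{2}}$)
$l{\left(-1000 \right)} + \left(337090 - 895331\right) = - \frac{1}{-111864 + 13 \left(-1000\right)^{2}} + \left(337090 - 895331\right) = - \frac{1}{-111864 + 13 \cdot 1000000} + \left(337090 - 895331\right) = - \frac{1}{-111864 + 13000000} - 558241 = - \frac{1}{12888136} - 558241 = - \frac{7194685928777}{12888136}$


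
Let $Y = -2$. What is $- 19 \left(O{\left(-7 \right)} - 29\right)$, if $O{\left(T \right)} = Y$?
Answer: $589$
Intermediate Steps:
$O{\left(T \right)} = -2$
$- 19 \left(O{\left(-7 \right)} - 29\right) = - 19 \left(-2 - 29\right) = \left(-19\right) \left(-31\right) = 589$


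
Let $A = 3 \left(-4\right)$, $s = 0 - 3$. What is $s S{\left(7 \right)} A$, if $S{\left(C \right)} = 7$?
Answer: $252$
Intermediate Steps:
$s = -3$ ($s = 0 - 3 = -3$)
$A = -12$
$s S{\left(7 \right)} A = \left(-3\right) 7 \left(-12\right) = \left(-21\right) \left(-12\right) = 252$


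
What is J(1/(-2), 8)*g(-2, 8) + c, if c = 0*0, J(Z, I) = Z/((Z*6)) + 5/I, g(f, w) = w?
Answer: 19/3 ≈ 6.3333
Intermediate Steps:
J(Z, I) = 1/6 + 5/I (J(Z, I) = Z/((6*Z)) + 5/I = Z*(1/(6*Z)) + 5/I = 1/6 + 5/I)
c = 0
J(1/(-2), 8)*g(-2, 8) + c = ((1/6)*(30 + 8)/8)*8 + 0 = ((1/6)*(1/8)*38)*8 + 0 = (19/24)*8 + 0 = 19/3 + 0 = 19/3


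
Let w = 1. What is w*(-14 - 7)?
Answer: -21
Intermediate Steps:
w*(-14 - 7) = 1*(-14 - 7) = 1*(-21) = -21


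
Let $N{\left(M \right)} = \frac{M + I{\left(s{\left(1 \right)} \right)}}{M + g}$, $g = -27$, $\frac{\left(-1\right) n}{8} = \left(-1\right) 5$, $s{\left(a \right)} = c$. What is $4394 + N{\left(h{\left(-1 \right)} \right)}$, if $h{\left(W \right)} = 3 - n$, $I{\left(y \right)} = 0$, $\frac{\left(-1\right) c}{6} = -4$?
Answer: $\frac{281253}{64} \approx 4394.6$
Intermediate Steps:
$c = 24$ ($c = \left(-6\right) \left(-4\right) = 24$)
$s{\left(a \right)} = 24$
$n = 40$ ($n = - 8 \left(\left(-1\right) 5\right) = \left(-8\right) \left(-5\right) = 40$)
$h{\left(W \right)} = -37$ ($h{\left(W \right)} = 3 - 40 = -37$)
$N{\left(M \right)} = \frac{M}{-27 + M}$ ($N{\left(M \right)} = \frac{M + 0}{M - 27} = \frac{M}{-27 + M}$)
$4394 + N{\left(h{\left(-1 \right)} \right)} = 4394 - \frac{37}{-27 - 37} = 4394 - \frac{37}{-64} = 4394 - - \frac{37}{64} = 4394 + \frac{37}{64} = \frac{281253}{64}$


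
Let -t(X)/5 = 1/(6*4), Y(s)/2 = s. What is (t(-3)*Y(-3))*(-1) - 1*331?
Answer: -1329/4 ≈ -332.25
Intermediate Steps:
Y(s) = 2*s
t(X) = -5/24 (t(X) = -5/(6*4) = -5/24)
(t(-3)*Y(-3))*(-1) - 1*331 = -5*(-3)/12*(-1) - 1*331 = -5/24*(-6)*(-1) - 331 = (5/4)*(-1) - 331 = -5/4 - 331 = -1329/4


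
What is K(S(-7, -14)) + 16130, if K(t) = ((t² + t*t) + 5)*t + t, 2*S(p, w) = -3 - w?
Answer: 65983/4 ≈ 16496.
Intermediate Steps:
S(p, w) = -3/2 - w/2 (S(p, w) = (-3 - w)/2 = -3/2 - w/2)
K(t) = t + t*(5 + 2*t²) (K(t) = ((t² + t²) + 5)*t + t = (2*t² + 5)*t + t = (5 + 2*t²)*t + t = t*(5 + 2*t²) + t = t + t*(5 + 2*t²))
K(S(-7, -14)) + 16130 = 2*(-3/2 - ½*(-14))*(3 + (-3/2 - ½*(-14))²) + 16130 = 2*(-3/2 + 7)*(3 + (-3/2 + 7)²) + 16130 = 2*(11/2)*(3 + (11/2)²) + 16130 = 2*(11/2)*(3 + 121/4) + 16130 = 2*(11/2)*(133/4) + 16130 = 1463/4 + 16130 = 65983/4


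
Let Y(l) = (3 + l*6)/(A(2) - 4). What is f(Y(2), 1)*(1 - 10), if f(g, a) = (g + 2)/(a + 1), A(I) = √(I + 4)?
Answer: 18 + 27*√6/4 ≈ 34.534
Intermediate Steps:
A(I) = √(4 + I)
Y(l) = (3 + 6*l)/(-4 + √6) (Y(l) = (3 + l*6)/(√(4 + 2) - 4) = (3 + 6*l)/(√6 - 4) = (3 + 6*l)/(-4 + √6))
f(g, a) = (2 + g)/(1 + a)
f(Y(2), 1)*(1 - 10) = ((2 - 3*(1 + 2*2)/(4 - √6))/(1 + 1))*(1 - 10) = ((2 - 3*(1 + 4)/(4 - √6))/2)*(-9) = ((2 - 3*5/(4 - √6))/2)*(-9) = ((2 - 15/(4 - √6))/2)*(-9) = (1 - 15/(2*(4 - √6)))*(-9) = -9 + 135/(2*(4 - √6))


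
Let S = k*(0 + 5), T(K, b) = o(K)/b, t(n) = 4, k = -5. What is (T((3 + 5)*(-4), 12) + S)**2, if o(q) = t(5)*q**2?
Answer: 900601/9 ≈ 1.0007e+5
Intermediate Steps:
o(q) = 4*q**2
T(K, b) = 4*K**2/b (T(K, b) = (4*K**2)/b = 4*K**2/b)
S = -25 (S = -5*(0 + 5) = -5*5 = -25)
(T((3 + 5)*(-4), 12) + S)**2 = (4*((3 + 5)*(-4))**2/12 - 25)**2 = (4*(8*(-4))**2*(1/12) - 25)**2 = (4*(-32)**2*(1/12) - 25)**2 = (4*1024*(1/12) - 25)**2 = (1024/3 - 25)**2 = (949/3)**2 = 900601/9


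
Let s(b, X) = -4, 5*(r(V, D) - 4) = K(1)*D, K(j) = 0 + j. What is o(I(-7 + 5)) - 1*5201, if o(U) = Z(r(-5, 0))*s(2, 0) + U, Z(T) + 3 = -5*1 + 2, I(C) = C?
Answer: -5179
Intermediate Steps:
K(j) = j
r(V, D) = 4 + D/5 (r(V, D) = 4 + (1*D)/5 = 4 + D/5)
Z(T) = -6 (Z(T) = -3 + (-5*1 + 2) = -3 + (-5 + 2) = -3 - 3 = -6)
o(U) = 24 + U (o(U) = -6*(-4) + U = 24 + U)
o(I(-7 + 5)) - 1*5201 = (24 + (-7 + 5)) - 1*5201 = (24 - 2) - 5201 = 22 - 5201 = -5179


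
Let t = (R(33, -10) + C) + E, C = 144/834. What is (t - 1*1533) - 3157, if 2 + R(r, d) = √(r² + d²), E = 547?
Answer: -576131/139 + √1189 ≈ -4110.3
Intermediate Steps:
C = 24/139 (C = 144*(1/834) = 24/139 ≈ 0.17266)
R(r, d) = -2 + √(d² + r²) (R(r, d) = -2 + √(r² + d²) = -2 + √(d² + r²))
t = 75779/139 + √1189 (t = ((-2 + √((-10)² + 33²)) + 24/139) + 547 = ((-2 + √(100 + 1089)) + 24/139) + 547 = ((-2 + √1189) + 24/139) + 547 = (-254/139 + √1189) + 547 = 75779/139 + √1189 ≈ 579.65)
(t - 1*1533) - 3157 = ((75779/139 + √1189) - 1*1533) - 3157 = ((75779/139 + √1189) - 1533) - 3157 = (-137308/139 + √1189) - 3157 = -576131/139 + √1189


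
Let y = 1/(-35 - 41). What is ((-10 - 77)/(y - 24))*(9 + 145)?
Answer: 1018248/1825 ≈ 557.94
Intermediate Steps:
y = -1/76 (y = 1/(-76) = -1/76 ≈ -0.013158)
((-10 - 77)/(y - 24))*(9 + 145) = ((-10 - 77)/(-1/76 - 24))*(9 + 145) = -87/(-1825/76)*154 = -87*(-76/1825)*154 = (6612/1825)*154 = 1018248/1825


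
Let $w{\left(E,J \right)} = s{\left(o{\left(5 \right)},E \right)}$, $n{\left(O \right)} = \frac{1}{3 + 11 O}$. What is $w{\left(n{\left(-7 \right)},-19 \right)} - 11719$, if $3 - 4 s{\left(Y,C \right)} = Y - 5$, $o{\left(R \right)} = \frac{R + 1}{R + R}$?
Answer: $- \frac{234343}{20} \approx -11717.0$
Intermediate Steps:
$o{\left(R \right)} = \frac{1 + R}{2 R}$
$s{\left(Y,C \right)} = 2 - \frac{Y}{4}$ ($s{\left(Y,C \right)} = \frac{3}{4} - \frac{Y - 5}{4} = \frac{3}{4} - \frac{-5 + Y}{4} = \frac{3}{4} - \left(- \frac{5}{4} + \frac{Y}{4}\right) = 2 - \frac{Y}{4}$)
$w{\left(E,J \right)} = \frac{37}{20}$ ($w{\left(E,J \right)} = 2 - \frac{\frac{1}{2} \cdot \frac{1}{5} \left(1 + 5\right)}{4} = 2 - \frac{\frac{1}{2} \cdot \frac{1}{5} \cdot 6}{4} = 2 - \frac{3}{20} = \frac{37}{20}$)
$w{\left(n{\left(-7 \right)},-19 \right)} - 11719 = \frac{37}{20} - 11719 = - \frac{234343}{20}$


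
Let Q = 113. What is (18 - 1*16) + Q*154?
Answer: 17404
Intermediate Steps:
(18 - 1*16) + Q*154 = (18 - 1*16) + 113*154 = (18 - 16) + 17402 = 2 + 17402 = 17404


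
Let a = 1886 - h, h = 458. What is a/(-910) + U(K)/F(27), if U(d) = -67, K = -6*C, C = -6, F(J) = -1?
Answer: 4253/65 ≈ 65.431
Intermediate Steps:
a = 1428 (a = 1886 - 1*458 = 1886 - 458 = 1428)
K = 36 (K = -6*(-6) = 36)
a/(-910) + U(K)/F(27) = 1428/(-910) - 67/(-1) = 1428*(-1/910) - 67*(-1) = -102/65 + 67 = 4253/65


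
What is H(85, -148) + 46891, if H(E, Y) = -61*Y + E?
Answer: 56004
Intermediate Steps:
H(E, Y) = E - 61*Y
H(85, -148) + 46891 = (85 - 61*(-148)) + 46891 = (85 + 9028) + 46891 = 9113 + 46891 = 56004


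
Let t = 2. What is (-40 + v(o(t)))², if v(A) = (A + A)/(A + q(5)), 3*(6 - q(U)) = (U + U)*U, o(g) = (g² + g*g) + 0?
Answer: 2116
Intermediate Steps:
o(g) = 2*g² (o(g) = (g² + g²) + 0 = 2*g² + 0 = 2*g²)
q(U) = 6 - 2*U²/3 (q(U) = 6 - (U + U)*U/3 = 6 - 2*U*U/3 = 6 - 2*U²/3)
v(A) = 2*A/(-32/3 + A) (v(A) = (A + A)/(A + (6 - ⅔*5²)) = (2*A)/(A + (6 - ⅔*25)) = (2*A)/(A + (6 - 50/3)) = (2*A)/(A - 32/3) = (2*A)/(-32/3 + A) = 2*A/(-32/3 + A))
(-40 + v(o(t)))² = (-40 + 6*(2*2²)/(-32 + 3*(2*2²)))² = (-40 + 6*(2*4)/(-32 + 3*(2*4)))² = (-40 + 6*8/(-32 + 3*8))² = (-40 + 6*8/(-32 + 24))² = (-40 + 6*8/(-8))² = (-40 + 6*8*(-⅛))² = (-40 - 6)² = (-46)² = 2116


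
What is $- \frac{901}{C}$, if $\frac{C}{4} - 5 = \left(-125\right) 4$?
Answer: $\frac{901}{1980} \approx 0.45505$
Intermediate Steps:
$C = -1980$ ($C = 20 + 4 \left(\left(-125\right) 4\right) = 20 + 4 \left(-500\right) = 20 - 2000 = -1980$)
$- \frac{901}{C} = - \frac{901}{-1980} = \left(-901\right) \left(- \frac{1}{1980}\right) = \frac{901}{1980}$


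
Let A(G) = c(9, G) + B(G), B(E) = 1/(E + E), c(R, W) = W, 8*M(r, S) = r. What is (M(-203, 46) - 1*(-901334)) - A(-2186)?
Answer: 7900157003/8744 ≈ 9.0350e+5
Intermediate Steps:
M(r, S) = r/8
B(E) = 1/(2*E)
A(G) = G + 1/(2*G)
(M(-203, 46) - 1*(-901334)) - A(-2186) = ((1/8)*(-203) - 1*(-901334)) - (-2186 + (1/2)/(-2186)) = (-203/8 + 901334) - (-2186 + (1/2)*(-1/2186)) = 7210469/8 - (-2186 - 1/4372) = 7210469/8 - 1*(-9557193/4372) = 7210469/8 + 9557193/4372 = 7900157003/8744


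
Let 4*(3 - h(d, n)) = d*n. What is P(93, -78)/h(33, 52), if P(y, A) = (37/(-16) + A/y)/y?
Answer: 521/6550176 ≈ 7.9540e-5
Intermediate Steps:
h(d, n) = 3 - d*n/4
P(y, A) = (-37/16 + A/y)/y (P(y, A) = (37*(-1/16) + A/y)/y = (-37/16 + A/y)/y)
P(93, -78)/h(33, 52) = ((-78 - 37/16*93)/93²)/(3 - ¼*33*52) = ((-78 - 3441/16)/8649)/(3 - 429) = ((1/8649)*(-4689/16))/(-426) = -521/15376*(-1/426) = 521/6550176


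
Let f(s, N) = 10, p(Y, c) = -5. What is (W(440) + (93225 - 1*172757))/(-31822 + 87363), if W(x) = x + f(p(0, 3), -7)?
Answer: -79082/55541 ≈ -1.4238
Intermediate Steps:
W(x) = 10 + x (W(x) = x + 10 = 10 + x)
(W(440) + (93225 - 1*172757))/(-31822 + 87363) = ((10 + 440) + (93225 - 1*172757))/(-31822 + 87363) = (450 + (93225 - 172757))/55541 = (450 - 79532)*(1/55541) = -79082*1/55541 = -79082/55541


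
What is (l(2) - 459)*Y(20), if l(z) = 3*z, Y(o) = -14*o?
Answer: 126840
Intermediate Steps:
(l(2) - 459)*Y(20) = (3*2 - 459)*(-14*20) = (6 - 459)*(-280) = -453*(-280) = 126840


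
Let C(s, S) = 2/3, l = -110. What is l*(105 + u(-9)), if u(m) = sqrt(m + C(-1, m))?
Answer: -11550 - 550*I*sqrt(3)/3 ≈ -11550.0 - 317.54*I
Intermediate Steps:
C(s, S) = 2/3 (C(s, S) = 2*(1/3) = 2/3)
u(m) = sqrt(2/3 + m) (u(m) = sqrt(m + 2/3) = sqrt(2/3 + m))
l*(105 + u(-9)) = -110*(105 + sqrt(6 + 9*(-9))/3) = -110*(105 + sqrt(6 - 81)/3) = -110*(105 + sqrt(-75)/3) = -110*(105 + (5*I*sqrt(3))/3) = -110*(105 + 5*I*sqrt(3)/3) = -11550 - 550*I*sqrt(3)/3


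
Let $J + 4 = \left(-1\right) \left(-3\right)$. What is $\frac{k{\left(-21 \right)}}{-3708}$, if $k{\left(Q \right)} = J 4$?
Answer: $\frac{1}{927} \approx 0.0010787$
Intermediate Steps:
$J = -1$ ($J = -4 - -3 = -4 + 3 = -1$)
$k{\left(Q \right)} = -4$ ($k{\left(Q \right)} = \left(-1\right) 4 = -4$)
$\frac{k{\left(-21 \right)}}{-3708} = - \frac{4}{-3708} = \left(-4\right) \left(- \frac{1}{3708}\right) = \frac{1}{927}$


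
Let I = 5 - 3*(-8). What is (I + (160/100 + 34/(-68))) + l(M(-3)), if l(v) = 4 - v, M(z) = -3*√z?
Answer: 341/10 + 3*I*√3 ≈ 34.1 + 5.1962*I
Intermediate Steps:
I = 29 (I = 5 + 24 = 29)
(I + (160/100 + 34/(-68))) + l(M(-3)) = (29 + (160/100 + 34/(-68))) + (4 - (-3)*√(-3)) = (29 + (160*(1/100) + 34*(-1/68))) + (4 - (-3)*I*√3) = (29 + (8/5 - ½)) + (4 - (-3)*I*√3) = (29 + 11/10) + (4 + 3*I*√3) = 301/10 + (4 + 3*I*√3) = 341/10 + 3*I*√3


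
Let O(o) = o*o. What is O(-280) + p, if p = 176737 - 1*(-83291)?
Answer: 338428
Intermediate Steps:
p = 260028 (p = 176737 + 83291 = 260028)
O(o) = o²
O(-280) + p = (-280)² + 260028 = 78400 + 260028 = 338428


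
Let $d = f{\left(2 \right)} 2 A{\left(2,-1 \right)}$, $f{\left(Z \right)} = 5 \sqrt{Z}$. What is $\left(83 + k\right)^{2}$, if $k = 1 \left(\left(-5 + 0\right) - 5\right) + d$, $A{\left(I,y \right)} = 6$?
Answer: $12529 + 8760 \sqrt{2} \approx 24918.0$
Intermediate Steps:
$d = 60 \sqrt{2}$ ($d = 5 \sqrt{2} \cdot 2 \cdot 6 = 10 \sqrt{2} \cdot 6 = 60 \sqrt{2} \approx 84.853$)
$k = -10 + 60 \sqrt{2}$ ($k = 1 \left(\left(-5 + 0\right) - 5\right) + 60 \sqrt{2} = 1 \left(-5 - 5\right) + 60 \sqrt{2} = 1 \left(-10\right) + 60 \sqrt{2} = -10 + 60 \sqrt{2} \approx 74.853$)
$\left(83 + k\right)^{2} = \left(83 - \left(10 - 60 \sqrt{2}\right)\right)^{2} = \left(73 + 60 \sqrt{2}\right)^{2}$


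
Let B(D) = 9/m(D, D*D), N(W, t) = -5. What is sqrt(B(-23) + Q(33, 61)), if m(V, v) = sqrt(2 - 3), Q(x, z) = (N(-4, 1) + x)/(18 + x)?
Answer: sqrt(1428 - 23409*I)/51 ≈ 2.187 - 2.0576*I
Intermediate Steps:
Q(x, z) = (-5 + x)/(18 + x)
m(V, v) = I (m(V, v) = sqrt(-1) = I)
B(D) = -9*I (B(D) = 9/I = 9*(-I) = -9*I)
sqrt(B(-23) + Q(33, 61)) = sqrt(-9*I + (-5 + 33)/(18 + 33)) = sqrt(-9*I + 28/51) = sqrt(28/51 - 9*I)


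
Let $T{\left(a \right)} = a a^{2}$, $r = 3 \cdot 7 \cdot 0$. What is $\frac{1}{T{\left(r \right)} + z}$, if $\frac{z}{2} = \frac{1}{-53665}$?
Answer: $- \frac{53665}{2} \approx -26833.0$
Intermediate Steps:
$r = 0$ ($r = 21 \cdot 0 = 0$)
$T{\left(a \right)} = a^{3}$
$z = - \frac{2}{53665}$ ($z = \frac{2}{-53665} = 2 \left(- \frac{1}{53665}\right) = - \frac{2}{53665} \approx -3.7268 \cdot 10^{-5}$)
$\frac{1}{T{\left(r \right)} + z} = \frac{1}{0^{3} - \frac{2}{53665}} = \frac{1}{0 - \frac{2}{53665}} = \frac{1}{- \frac{2}{53665}} = - \frac{53665}{2}$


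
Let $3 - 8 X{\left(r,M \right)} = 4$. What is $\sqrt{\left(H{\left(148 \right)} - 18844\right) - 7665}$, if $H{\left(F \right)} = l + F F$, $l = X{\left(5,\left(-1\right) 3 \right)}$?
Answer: $\frac{i \sqrt{73682}}{4} \approx 67.861 i$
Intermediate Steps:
$X{\left(r,M \right)} = - \frac{1}{8}$ ($X{\left(r,M \right)} = \frac{3}{8} - \frac{1}{2} = - \frac{1}{8}$)
$l = - \frac{1}{8} \approx -0.125$
$H{\left(F \right)} = - \frac{1}{8} + F^{2}$ ($H{\left(F \right)} = - \frac{1}{8} + F F = - \frac{1}{8} + F^{2}$)
$\sqrt{\left(H{\left(148 \right)} - 18844\right) - 7665} = \sqrt{\left(\left(- \frac{1}{8} + 148^{2}\right) - 18844\right) - 7665} = \sqrt{\left(\left(- \frac{1}{8} + 21904\right) - 18844\right) - 7665} = \sqrt{\left(\frac{175231}{8} - 18844\right) - 7665} = \sqrt{\frac{24479}{8} - 7665} = \sqrt{- \frac{36841}{8}} = \frac{i \sqrt{73682}}{4}$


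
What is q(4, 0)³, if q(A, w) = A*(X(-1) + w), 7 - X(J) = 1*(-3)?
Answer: 64000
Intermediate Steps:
X(J) = 10 (X(J) = 7 - (-3) = 7 - 1*(-3) = 7 + 3 = 10)
q(A, w) = A*(10 + w)
q(4, 0)³ = (4*(10 + 0))³ = (4*10)³ = 40³ = 64000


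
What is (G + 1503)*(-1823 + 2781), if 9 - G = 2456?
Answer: -904352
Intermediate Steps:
G = -2447 (G = 9 - 1*2456 = 9 - 2456 = -2447)
(G + 1503)*(-1823 + 2781) = (-2447 + 1503)*(-1823 + 2781) = -944*958 = -904352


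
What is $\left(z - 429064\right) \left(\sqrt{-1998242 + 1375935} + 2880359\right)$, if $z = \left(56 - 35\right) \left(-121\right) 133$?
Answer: $-2209284319103 - 767017 i \sqrt{622307} \approx -2.2093 \cdot 10^{12} - 6.0507 \cdot 10^{8} i$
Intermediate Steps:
$z = -337953$ ($z = 21 \left(-121\right) 133 = \left(-2541\right) 133 = -337953$)
$\left(z - 429064\right) \left(\sqrt{-1998242 + 1375935} + 2880359\right) = \left(-337953 - 429064\right) \left(\sqrt{-1998242 + 1375935} + 2880359\right) = - 767017 \left(\sqrt{-622307} + 2880359\right) = - 767017 \left(i \sqrt{622307} + 2880359\right) = - 767017 \left(2880359 + i \sqrt{622307}\right) = -2209284319103 - 767017 i \sqrt{622307}$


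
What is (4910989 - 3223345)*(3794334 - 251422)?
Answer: 5979174179328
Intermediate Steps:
(4910989 - 3223345)*(3794334 - 251422) = 1687644*3542912 = 5979174179328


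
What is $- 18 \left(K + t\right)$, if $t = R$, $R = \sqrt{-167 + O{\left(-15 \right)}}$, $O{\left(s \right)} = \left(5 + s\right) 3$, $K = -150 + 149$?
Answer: $18 - 18 i \sqrt{197} \approx 18.0 - 252.64 i$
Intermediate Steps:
$K = -1$
$O{\left(s \right)} = 15 + 3 s$
$R = i \sqrt{197}$ ($R = \sqrt{-167 + \left(15 + 3 \left(-15\right)\right)} = \sqrt{-167 + \left(15 - 45\right)} = \sqrt{-167 - 30} = \sqrt{-197} = i \sqrt{197} \approx 14.036 i$)
$t = i \sqrt{197} \approx 14.036 i$
$- 18 \left(K + t\right) = - 18 \left(-1 + i \sqrt{197}\right) = 18 - 18 i \sqrt{197}$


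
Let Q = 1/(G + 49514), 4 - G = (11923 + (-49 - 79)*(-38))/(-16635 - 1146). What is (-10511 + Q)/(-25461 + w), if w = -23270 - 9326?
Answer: 9254897064514/51118976301665 ≈ 0.18105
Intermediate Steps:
G = 87911/17781 (G = 4 - (11923 + (-49 - 79)*(-38))/(-16635 - 1146) = 4 - (11923 - 128*(-38))/(-17781) = 4 - (11923 + 4864)*(-1)/17781 = 4 - 16787*(-1)/17781 = 4 - 1*(-16787/17781) = 4 + 16787/17781 = 87911/17781 ≈ 4.9441)
Q = 17781/880496345 (Q = 1/(87911/17781 + 49514) = 1/(880496345/17781) = 17781/880496345 ≈ 2.0194e-5)
w = -32596
(-10511 + Q)/(-25461 + w) = (-10511 + 17781/880496345)/(-25461 - 32596) = -9254897064514/880496345/(-58057) = -9254897064514/880496345*(-1/58057) = 9254897064514/51118976301665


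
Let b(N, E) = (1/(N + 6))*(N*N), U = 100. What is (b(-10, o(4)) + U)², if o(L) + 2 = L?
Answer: 5625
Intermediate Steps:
o(L) = -2 + L
b(N, E) = N²/(6 + N) (b(N, E) = (1/(6 + N))*N² = N²/(6 + N))
(b(-10, o(4)) + U)² = ((-10)²/(6 - 10) + 100)² = (100/(-4) + 100)² = (100*(-¼) + 100)² = (-25 + 100)² = 75² = 5625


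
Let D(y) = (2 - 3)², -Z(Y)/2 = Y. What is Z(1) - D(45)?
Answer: -3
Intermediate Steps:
Z(Y) = -2*Y
D(y) = 1 (D(y) = (-1)² = 1)
Z(1) - D(45) = -2*1 - 1*1 = -2 - 1 = -3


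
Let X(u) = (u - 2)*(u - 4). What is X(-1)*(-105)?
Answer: -1575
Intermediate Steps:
X(u) = (-4 + u)*(-2 + u) (X(u) = (-2 + u)*(-4 + u) = (-4 + u)*(-2 + u))
X(-1)*(-105) = (8 + (-1)**2 - 6*(-1))*(-105) = (8 + 1 + 6)*(-105) = 15*(-105) = -1575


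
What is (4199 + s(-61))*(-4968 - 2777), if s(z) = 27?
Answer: -32730370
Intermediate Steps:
(4199 + s(-61))*(-4968 - 2777) = (4199 + 27)*(-4968 - 2777) = 4226*(-7745) = -32730370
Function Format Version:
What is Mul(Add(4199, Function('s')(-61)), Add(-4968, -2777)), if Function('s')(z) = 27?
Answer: -32730370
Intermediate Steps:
Mul(Add(4199, Function('s')(-61)), Add(-4968, -2777)) = Mul(Add(4199, 27), Add(-4968, -2777)) = Mul(4226, -7745) = -32730370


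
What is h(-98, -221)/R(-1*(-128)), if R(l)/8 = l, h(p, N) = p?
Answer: -49/512 ≈ -0.095703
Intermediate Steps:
R(l) = 8*l
h(-98, -221)/R(-1*(-128)) = -98/(8*(-1*(-128))) = -98/(8*128) = -98/1024 = -98*1/1024 = -49/512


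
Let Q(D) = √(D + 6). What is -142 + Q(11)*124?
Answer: -142 + 124*√17 ≈ 369.27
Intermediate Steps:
Q(D) = √(6 + D)
-142 + Q(11)*124 = -142 + √(6 + 11)*124 = -142 + √17*124 = -142 + 124*√17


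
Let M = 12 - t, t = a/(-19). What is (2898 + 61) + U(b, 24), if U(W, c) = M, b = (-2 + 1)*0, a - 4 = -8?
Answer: 56445/19 ≈ 2970.8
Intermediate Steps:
a = -4 (a = 4 - 8 = -4)
t = 4/19 (t = -4/(-19) = -4*(-1/19) = 4/19 ≈ 0.21053)
b = 0 (b = -1*0 = 0)
M = 224/19 (M = 12 - 1*4/19 = 12 - 4/19 = 224/19 ≈ 11.789)
U(W, c) = 224/19
(2898 + 61) + U(b, 24) = (2898 + 61) + 224/19 = 2959 + 224/19 = 56445/19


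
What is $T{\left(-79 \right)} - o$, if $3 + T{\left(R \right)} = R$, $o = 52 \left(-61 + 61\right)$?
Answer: $-82$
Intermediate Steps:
$o = 0$ ($o = 52 \cdot 0 = 0$)
$T{\left(R \right)} = -3 + R$
$T{\left(-79 \right)} - o = \left(-3 - 79\right) - 0 = -82 + 0 = -82$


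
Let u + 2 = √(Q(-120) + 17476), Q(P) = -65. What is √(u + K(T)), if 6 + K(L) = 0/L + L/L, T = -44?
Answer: √(-7 + √17411) ≈ 11.178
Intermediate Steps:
K(L) = -5 (K(L) = -6 + (0/L + L/L) = -6 + (0 + 1) = -6 + 1 = -5)
u = -2 + √17411 (u = -2 + √(-65 + 17476) = -2 + √17411 ≈ 129.95)
√(u + K(T)) = √((-2 + √17411) - 5) = √(-7 + √17411)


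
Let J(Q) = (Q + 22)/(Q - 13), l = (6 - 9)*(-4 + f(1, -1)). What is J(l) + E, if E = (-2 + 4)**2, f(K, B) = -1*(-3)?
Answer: 3/2 ≈ 1.5000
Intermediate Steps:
f(K, B) = 3
l = 3 (l = (6 - 9)*(-4 + 3) = -3*(-1) = 3)
J(Q) = (22 + Q)/(-13 + Q)
E = 4 (E = 2**2 = 4)
J(l) + E = (22 + 3)/(-13 + 3) + 4 = 25/(-10) + 4 = -1/10*25 + 4 = -5/2 + 4 = 3/2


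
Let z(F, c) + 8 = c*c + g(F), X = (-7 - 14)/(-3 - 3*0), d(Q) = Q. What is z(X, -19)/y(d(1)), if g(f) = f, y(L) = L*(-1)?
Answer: -360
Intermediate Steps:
X = 7 (X = -21/(-3 + 0) = -21/(-3) = -21*(-⅓) = 7)
y(L) = -L
z(F, c) = -8 + F + c² (z(F, c) = -8 + (c*c + F) = -8 + (c² + F) = -8 + (F + c²) = -8 + F + c²)
z(X, -19)/y(d(1)) = (-8 + 7 + (-19)²)/((-1*1)) = (-8 + 7 + 361)/(-1) = 360*(-1) = -360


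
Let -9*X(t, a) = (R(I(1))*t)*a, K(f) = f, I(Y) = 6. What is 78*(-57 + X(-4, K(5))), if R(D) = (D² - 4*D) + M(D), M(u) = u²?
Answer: 3874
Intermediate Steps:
R(D) = -4*D + 2*D² (R(D) = (D² - 4*D) + D² = -4*D + 2*D²)
X(t, a) = -16*a*t/3 (X(t, a) = -(2*6*(-2 + 6))*t*a/9 = -(2*6*4)*t*a/9 = -48*t*a/9 = -16*a*t/3)
78*(-57 + X(-4, K(5))) = 78*(-57 - 16/3*5*(-4)) = 78*(-57 + 320/3) = 78*(149/3) = 3874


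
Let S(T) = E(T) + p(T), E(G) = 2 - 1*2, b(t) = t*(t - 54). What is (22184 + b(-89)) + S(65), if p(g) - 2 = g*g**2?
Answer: 309538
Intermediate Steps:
p(g) = 2 + g**3 (p(g) = 2 + g*g**2 = 2 + g**3)
b(t) = t*(-54 + t)
E(G) = 0 (E(G) = 2 - 2 = 0)
S(T) = 2 + T**3 (S(T) = 0 + (2 + T**3) = 2 + T**3)
(22184 + b(-89)) + S(65) = (22184 - 89*(-54 - 89)) + (2 + 65**3) = (22184 - 89*(-143)) + (2 + 274625) = (22184 + 12727) + 274627 = 34911 + 274627 = 309538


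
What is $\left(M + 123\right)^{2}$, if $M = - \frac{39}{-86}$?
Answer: $\frac{112720689}{7396} \approx 15241.0$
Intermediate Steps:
$M = \frac{39}{86}$ ($M = \left(-39\right) \left(- \frac{1}{86}\right) = \frac{39}{86} \approx 0.45349$)
$\left(M + 123\right)^{2} = \left(\frac{39}{86} + 123\right)^{2} = \left(\frac{10617}{86}\right)^{2} = \frac{112720689}{7396}$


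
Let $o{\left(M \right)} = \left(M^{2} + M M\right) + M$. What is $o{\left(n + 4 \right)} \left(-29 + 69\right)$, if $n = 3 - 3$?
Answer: $1440$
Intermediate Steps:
$n = 0$ ($n = 3 - 3 = 0$)
$o{\left(M \right)} = M + 2 M^{2}$ ($o{\left(M \right)} = \left(M^{2} + M^{2}\right) + M = 2 M^{2} + M = M + 2 M^{2}$)
$o{\left(n + 4 \right)} \left(-29 + 69\right) = \left(0 + 4\right) \left(1 + 2 \left(0 + 4\right)\right) \left(-29 + 69\right) = 4 \left(1 + 2 \cdot 4\right) 40 = 4 \left(1 + 8\right) 40 = 4 \cdot 9 \cdot 40 = 36 \cdot 40 = 1440$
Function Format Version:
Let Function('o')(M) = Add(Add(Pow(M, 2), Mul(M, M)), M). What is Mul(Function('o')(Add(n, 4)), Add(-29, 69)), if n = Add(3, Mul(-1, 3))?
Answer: 1440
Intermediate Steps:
n = 0 (n = Add(3, -3) = 0)
Function('o')(M) = Add(M, Mul(2, Pow(M, 2))) (Function('o')(M) = Add(Add(Pow(M, 2), Pow(M, 2)), M) = Add(Mul(2, Pow(M, 2)), M) = Add(M, Mul(2, Pow(M, 2))))
Mul(Function('o')(Add(n, 4)), Add(-29, 69)) = Mul(Mul(Add(0, 4), Add(1, Mul(2, Add(0, 4)))), Add(-29, 69)) = Mul(Mul(4, Add(1, Mul(2, 4))), 40) = Mul(Mul(4, Add(1, 8)), 40) = Mul(Mul(4, 9), 40) = Mul(36, 40) = 1440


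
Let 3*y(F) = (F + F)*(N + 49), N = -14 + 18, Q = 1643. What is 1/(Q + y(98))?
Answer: 3/15317 ≈ 0.00019586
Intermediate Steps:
N = 4
y(F) = 106*F/3 (y(F) = ((F + F)*(4 + 49))/3 = ((2*F)*53)/3 = (106*F)/3 = 106*F/3)
1/(Q + y(98)) = 1/(1643 + (106/3)*98) = 1/(1643 + 10388/3) = 1/(15317/3) = 3/15317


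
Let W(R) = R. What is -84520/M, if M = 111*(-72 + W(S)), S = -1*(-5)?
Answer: 84520/7437 ≈ 11.365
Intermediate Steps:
S = 5
M = -7437 (M = 111*(-72 + 5) = 111*(-67) = -7437)
-84520/M = -84520/(-7437) = -84520*(-1/7437) = 84520/7437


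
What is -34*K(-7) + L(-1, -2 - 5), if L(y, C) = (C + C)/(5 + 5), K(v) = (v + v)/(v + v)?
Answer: -177/5 ≈ -35.400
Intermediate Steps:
K(v) = 1 (K(v) = (2*v)/((2*v)) = (2*v)*(1/(2*v)) = 1)
L(y, C) = C/5 (L(y, C) = (2*C)/10 = (2*C)*(⅒) = C/5)
-34*K(-7) + L(-1, -2 - 5) = -34*1 + (-2 - 5)/5 = -34 + (⅕)*(-7) = -34 - 7/5 = -177/5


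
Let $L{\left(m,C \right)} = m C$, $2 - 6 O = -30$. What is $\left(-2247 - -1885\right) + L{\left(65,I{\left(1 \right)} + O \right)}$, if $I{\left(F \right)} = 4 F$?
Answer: $\frac{734}{3} \approx 244.67$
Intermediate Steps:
$O = \frac{16}{3}$ ($O = \frac{1}{3} - -5 = \frac{1}{3} + 5 = \frac{16}{3} \approx 5.3333$)
$L{\left(m,C \right)} = C m$
$\left(-2247 - -1885\right) + L{\left(65,I{\left(1 \right)} + O \right)} = \left(-2247 - -1885\right) + \left(4 \cdot 1 + \frac{16}{3}\right) 65 = \left(-2247 + 1885\right) + \left(4 + \frac{16}{3}\right) 65 = -362 + \frac{28}{3} \cdot 65 = -362 + \frac{1820}{3} = \frac{734}{3}$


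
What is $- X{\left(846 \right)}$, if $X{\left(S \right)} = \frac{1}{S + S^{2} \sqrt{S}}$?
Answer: $\frac{1}{512249391810} - \frac{3 \sqrt{94}}{605495735} \approx -4.8035 \cdot 10^{-8}$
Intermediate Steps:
$X{\left(S \right)} = \frac{1}{S + S^{\frac{5}{2}}}$
$- X{\left(846 \right)} = - \frac{1}{846 + 846^{\frac{5}{2}}} = - \frac{1}{846 + 2147148 \sqrt{94}}$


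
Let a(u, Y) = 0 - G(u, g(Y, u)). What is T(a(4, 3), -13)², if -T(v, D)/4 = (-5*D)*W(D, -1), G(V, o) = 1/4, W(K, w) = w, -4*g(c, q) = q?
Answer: 67600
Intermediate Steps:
g(c, q) = -q/4
G(V, o) = ¼
a(u, Y) = -¼ (a(u, Y) = 0 - 1*¼ = 0 - ¼ = -¼)
T(v, D) = -20*D (T(v, D) = -4*(-5*D)*(-1) = -20*D)
T(a(4, 3), -13)² = (-20*(-13))² = 260² = 67600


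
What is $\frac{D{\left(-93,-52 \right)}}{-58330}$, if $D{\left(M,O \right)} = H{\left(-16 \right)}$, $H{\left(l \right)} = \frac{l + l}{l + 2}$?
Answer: $- \frac{8}{204155} \approx -3.9186 \cdot 10^{-5}$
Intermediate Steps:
$H{\left(l \right)} = \frac{2 l}{2 + l}$
$D{\left(M,O \right)} = \frac{16}{7}$ ($D{\left(M,O \right)} = 2 \left(-16\right) \frac{1}{2 - 16} = 2 \left(-16\right) \frac{1}{-14} = 2 \left(-16\right) \left(- \frac{1}{14}\right) = \frac{16}{7}$)
$\frac{D{\left(-93,-52 \right)}}{-58330} = \frac{16}{7 \left(-58330\right)} = \frac{16}{7} \left(- \frac{1}{58330}\right) = - \frac{8}{204155}$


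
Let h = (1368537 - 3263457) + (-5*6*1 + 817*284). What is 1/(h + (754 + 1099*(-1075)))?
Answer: -1/2843593 ≈ -3.5167e-7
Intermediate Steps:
h = -1662922 (h = -1894920 + (-30*1 + 232028) = -1894920 + (-30 + 232028) = -1894920 + 231998 = -1662922)
1/(h + (754 + 1099*(-1075))) = 1/(-1662922 + (754 + 1099*(-1075))) = 1/(-1662922 + (754 - 1181425)) = 1/(-1662922 - 1180671) = 1/(-2843593) = -1/2843593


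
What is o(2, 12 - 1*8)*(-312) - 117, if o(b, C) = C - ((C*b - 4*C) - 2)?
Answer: -4485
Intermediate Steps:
o(b, C) = 2 + 5*C - C*b (o(b, C) = C - ((-4*C + C*b) - 2) = C - (-2 - 4*C + C*b) = C + (2 + 4*C - C*b) = 2 + 5*C - C*b)
o(2, 12 - 1*8)*(-312) - 117 = (2 + 5*(12 - 1*8) - 1*(12 - 1*8)*2)*(-312) - 117 = (2 + 5*(12 - 8) - 1*(12 - 8)*2)*(-312) - 117 = (2 + 5*4 - 1*4*2)*(-312) - 117 = (2 + 20 - 8)*(-312) - 117 = 14*(-312) - 117 = -4368 - 117 = -4485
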